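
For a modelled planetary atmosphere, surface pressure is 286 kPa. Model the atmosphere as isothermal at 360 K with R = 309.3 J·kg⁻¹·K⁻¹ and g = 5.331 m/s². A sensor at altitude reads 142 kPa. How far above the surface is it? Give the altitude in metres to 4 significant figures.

z ≈ 14620 m

Scale height: H = RT/g = 309.3 × 360 / 5.331 = 20887 m.
Invert the barometric formula: z = H ln(P₀/P).
P₀/P = 286/142 = 2.0141; ln(2.0141) = 0.70017.
z = 20887 × 0.70017 = 14624 m.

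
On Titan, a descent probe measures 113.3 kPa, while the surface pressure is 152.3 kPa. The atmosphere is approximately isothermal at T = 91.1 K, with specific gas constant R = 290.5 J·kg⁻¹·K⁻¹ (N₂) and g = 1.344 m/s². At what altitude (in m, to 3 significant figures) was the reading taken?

z ≈ 5820 m

Scale height: H = RT/g = 290.5 × 91.1 / 1.344 = 19691 m.
Invert the barometric formula: z = H ln(P₀/P).
P₀/P = 152.3/113.3 = 1.3442; ln(1.3442) = 0.29580.
z = 19691 × 0.29580 = 5824.6 m.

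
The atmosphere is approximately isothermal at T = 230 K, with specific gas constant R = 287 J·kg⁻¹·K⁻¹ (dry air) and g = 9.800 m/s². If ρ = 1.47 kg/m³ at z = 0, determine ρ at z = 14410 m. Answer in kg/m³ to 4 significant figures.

Scale height: H = RT/g = 287 × 230 / 9.800 = 6735.7 m.
In an isothermal atmosphere, density decays like pressure: ρ = ρ₀ exp(−z/H).
z/H = 14410/6735.7 = 2.1393; exp(−2.1393) = 0.11774.
ρ = 1.47 × 0.11774 = 0.17308 kg/m³.

ρ ≈ 0.1731 kg/m³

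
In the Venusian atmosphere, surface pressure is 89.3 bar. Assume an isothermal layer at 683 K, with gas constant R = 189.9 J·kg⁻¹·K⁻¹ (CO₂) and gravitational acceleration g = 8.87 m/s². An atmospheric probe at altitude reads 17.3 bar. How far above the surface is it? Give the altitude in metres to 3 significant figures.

Scale height: H = RT/g = 189.9 × 683 / 8.87 = 14623 m.
Invert the barometric formula: z = H ln(P₀/P).
P₀/P = 89.3/17.3 = 5.1618; ln(5.1618) = 1.6413.
z = 14623 × 1.6413 = 24001 m.

z ≈ 24000 m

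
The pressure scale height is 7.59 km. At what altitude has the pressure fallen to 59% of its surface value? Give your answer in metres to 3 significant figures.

z ≈ 4000 m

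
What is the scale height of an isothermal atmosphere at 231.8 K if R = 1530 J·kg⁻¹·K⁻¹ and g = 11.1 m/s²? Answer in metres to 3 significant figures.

H ≈ 32000 m

The scale height of an isothermal atmosphere is H = RT/g.
H = 1530 × 231.8 / 11.1 = 354650/11.1 = 31950 m.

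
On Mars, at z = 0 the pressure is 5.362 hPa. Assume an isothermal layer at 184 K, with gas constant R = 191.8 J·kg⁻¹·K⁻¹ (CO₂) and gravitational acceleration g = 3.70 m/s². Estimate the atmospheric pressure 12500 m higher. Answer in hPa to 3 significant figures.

P ≈ 1.45 hPa

Scale height: H = RT/g = 191.8 × 184 / 3.70 = 9538.2 m.
Barometric formula: P = P₀ exp(−z/H).
z/H = 12500/9538.2 = 1.3105; exp(−1.3105) = 0.26969.
P = 5.362 × 0.26969 = 1.4461 hPa.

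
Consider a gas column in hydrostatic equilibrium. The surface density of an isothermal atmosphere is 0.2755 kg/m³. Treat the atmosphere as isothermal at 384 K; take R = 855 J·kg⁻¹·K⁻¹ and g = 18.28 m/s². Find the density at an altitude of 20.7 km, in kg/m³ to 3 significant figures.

Scale height: H = RT/g = 855 × 384 / 18.28 = 17961 m.
In an isothermal atmosphere, density decays like pressure: ρ = ρ₀ exp(−z/H).
z/H = 20700/17961 = 1.1525; exp(−1.1525) = 0.31585.
ρ = 0.2755 × 0.31585 = 0.087017 kg/m³.

ρ ≈ 0.0870 kg/m³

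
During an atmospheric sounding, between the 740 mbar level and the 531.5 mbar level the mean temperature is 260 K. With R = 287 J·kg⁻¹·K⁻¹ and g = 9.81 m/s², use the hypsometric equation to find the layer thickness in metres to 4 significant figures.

Δz ≈ 2517 m

Hypsometric equation: Δz = (R T̄/g) ln(P₁/P₂).
R T̄/g = 287 × 260 / 9.81 = 7606.5 m.
ln(740/531.5) = ln(1.3923) = 0.33096.
Δz = 7606.5 × 0.33096 = 2517.4 m.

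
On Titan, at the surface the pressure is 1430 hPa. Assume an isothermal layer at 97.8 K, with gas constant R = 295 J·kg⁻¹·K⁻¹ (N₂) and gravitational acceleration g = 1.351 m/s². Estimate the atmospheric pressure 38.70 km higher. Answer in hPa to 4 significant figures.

P ≈ 233.5 hPa

Scale height: H = RT/g = 295 × 97.8 / 1.351 = 21355 m.
Barometric formula: P = P₀ exp(−z/H).
z/H = 38700/21355 = 1.8122; exp(−1.8122) = 0.16329.
P = 1430 × 0.16329 = 233.50 hPa.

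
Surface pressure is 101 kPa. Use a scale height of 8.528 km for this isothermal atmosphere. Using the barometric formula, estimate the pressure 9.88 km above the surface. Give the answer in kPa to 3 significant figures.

Barometric formula: P = P₀ exp(−z/H).
z/H = 9880.0/8528.0 = 1.1585; exp(−1.1585) = 0.31396.
P = 101 × 0.31396 = 31.710 kPa.

P ≈ 31.7 kPa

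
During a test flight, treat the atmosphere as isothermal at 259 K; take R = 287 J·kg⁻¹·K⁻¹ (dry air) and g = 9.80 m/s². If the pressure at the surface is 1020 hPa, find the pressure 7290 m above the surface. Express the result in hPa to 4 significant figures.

P ≈ 390.1 hPa

Scale height: H = RT/g = 287 × 259 / 9.80 = 7585.0 m.
Barometric formula: P = P₀ exp(−z/H).
z/H = 7290.0/7585.0 = 0.96111; exp(−0.96111) = 0.38247.
P = 1020 × 0.38247 = 390.12 hPa.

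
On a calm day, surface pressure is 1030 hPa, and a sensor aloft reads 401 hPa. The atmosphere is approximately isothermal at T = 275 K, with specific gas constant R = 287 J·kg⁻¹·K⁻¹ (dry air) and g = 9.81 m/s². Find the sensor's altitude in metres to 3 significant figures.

z ≈ 7590 m

Scale height: H = RT/g = 287 × 275 / 9.81 = 8045.4 m.
Invert the barometric formula: z = H ln(P₀/P).
P₀/P = 1030/401 = 2.5686; ln(2.5686) = 0.94336.
z = 8045.4 × 0.94336 = 7589.7 m.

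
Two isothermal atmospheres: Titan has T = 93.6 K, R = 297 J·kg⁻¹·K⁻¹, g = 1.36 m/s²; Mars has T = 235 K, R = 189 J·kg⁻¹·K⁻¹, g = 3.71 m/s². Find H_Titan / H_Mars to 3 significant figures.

H_Titan/H_Mars ≈ 1.71

H = RT/g for each body.
H_Titan = 297 × 93.6 / 1.36 = 20441 m.
H_Mars = 189 × 235 / 3.71 = 11972 m.
H_Titan/H_Mars = 20441/11972 = 1.7074.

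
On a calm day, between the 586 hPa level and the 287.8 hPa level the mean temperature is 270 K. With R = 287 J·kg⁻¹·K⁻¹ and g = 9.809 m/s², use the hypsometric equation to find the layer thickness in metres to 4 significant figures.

Δz ≈ 5617 m

Hypsometric equation: Δz = (R T̄/g) ln(P₁/P₂).
R T̄/g = 287 × 270 / 9.809 = 7899.9 m.
ln(586/287.8) = ln(2.0361) = 0.71104.
Δz = 7899.9 × 0.71104 = 5617.1 m.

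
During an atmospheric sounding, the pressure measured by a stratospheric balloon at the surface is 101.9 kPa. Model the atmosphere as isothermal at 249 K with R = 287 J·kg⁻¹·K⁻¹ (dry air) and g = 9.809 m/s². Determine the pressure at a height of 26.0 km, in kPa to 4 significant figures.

P ≈ 2.873 kPa

Scale height: H = RT/g = 287 × 249 / 9.809 = 7285.5 m.
Barometric formula: P = P₀ exp(−z/H).
z/H = 26000/7285.5 = 3.5687; exp(−3.5687) = 0.028192.
P = 101.9 × 0.028192 = 2.8728 kPa.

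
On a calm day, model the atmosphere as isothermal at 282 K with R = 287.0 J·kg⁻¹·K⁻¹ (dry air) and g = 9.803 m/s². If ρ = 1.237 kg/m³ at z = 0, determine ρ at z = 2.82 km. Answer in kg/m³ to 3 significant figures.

Scale height: H = RT/g = 287.0 × 282 / 9.803 = 8256.0 m.
In an isothermal atmosphere, density decays like pressure: ρ = ρ₀ exp(−z/H).
z/H = 2820.0/8256.0 = 0.34157; exp(−0.34157) = 0.71065.
ρ = 1.237 × 0.71065 = 0.87907 kg/m³.

ρ ≈ 0.879 kg/m³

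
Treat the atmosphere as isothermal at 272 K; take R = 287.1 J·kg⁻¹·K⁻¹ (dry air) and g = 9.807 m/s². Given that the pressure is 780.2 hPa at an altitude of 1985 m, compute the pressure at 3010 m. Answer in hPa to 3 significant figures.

P ≈ 686 hPa

Scale height: H = RT/g = 287.1 × 272 / 9.807 = 7962.8 m.
Between two levels, P₂ = P₁ exp(−Δz/H) with Δz = z₂ − z₁.
Δz = 3010.0 − 1985.0 = 1025.0 m; Δz/H = 1025.0/7962.8 = 0.12872.
P₂ = 780.2 × exp(−0.12872) = 780.2 × 0.87922 = 685.97 hPa.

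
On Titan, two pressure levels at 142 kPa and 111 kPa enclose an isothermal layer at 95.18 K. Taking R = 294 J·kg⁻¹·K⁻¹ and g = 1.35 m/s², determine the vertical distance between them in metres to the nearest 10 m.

Hypsometric equation: Δz = (R T̄/g) ln(P₁/P₂).
R T̄/g = 294 × 95.18 / 1.35 = 20728 m.
ln(142/111) = ln(1.2793) = 0.24631.
Δz = 20728 × 0.24631 = 5105.5 m.

Δz ≈ 5110 m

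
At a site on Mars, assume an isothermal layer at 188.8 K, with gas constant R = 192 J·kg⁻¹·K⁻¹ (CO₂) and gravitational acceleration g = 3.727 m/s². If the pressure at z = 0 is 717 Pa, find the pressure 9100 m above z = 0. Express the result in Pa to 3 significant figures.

Scale height: H = RT/g = 192 × 188.8 / 3.727 = 9726.2 m.
Barometric formula: P = P₀ exp(−z/H).
z/H = 9100.0/9726.2 = 0.93562; exp(−0.93562) = 0.39234.
P = 717 × 0.39234 = 281.31 Pa.

P ≈ 281 Pa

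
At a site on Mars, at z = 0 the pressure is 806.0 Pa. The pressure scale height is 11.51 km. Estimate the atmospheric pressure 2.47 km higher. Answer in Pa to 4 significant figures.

P ≈ 650.3 Pa

Barometric formula: P = P₀ exp(−z/H).
z/H = 2470.0/11510 = 0.21460; exp(−0.21460) = 0.80686.
P = 806.0 × 0.80686 = 650.33 Pa.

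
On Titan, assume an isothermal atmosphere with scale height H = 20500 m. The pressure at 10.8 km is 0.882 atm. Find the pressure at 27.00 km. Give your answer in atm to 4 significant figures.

Between two levels, P₂ = P₁ exp(−Δz/H) with Δz = z₂ − z₁.
Δz = 27000 − 10800 = 16200 m; Δz/H = 16200/20500 = 0.79024.
P₂ = 0.882 × exp(−0.79024) = 0.882 × 0.45374 = 0.40020 atm.

P ≈ 0.4002 atm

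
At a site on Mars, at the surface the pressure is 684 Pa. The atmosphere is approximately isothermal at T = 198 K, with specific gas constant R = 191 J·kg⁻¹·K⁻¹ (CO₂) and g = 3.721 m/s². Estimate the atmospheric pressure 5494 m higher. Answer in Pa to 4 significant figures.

Scale height: H = RT/g = 191 × 198 / 3.721 = 10163 m.
Barometric formula: P = P₀ exp(−z/H).
z/H = 5494.0/10163 = 0.54059; exp(−0.54059) = 0.58240.
P = 684 × 0.58240 = 398.36 Pa.

P ≈ 398.4 Pa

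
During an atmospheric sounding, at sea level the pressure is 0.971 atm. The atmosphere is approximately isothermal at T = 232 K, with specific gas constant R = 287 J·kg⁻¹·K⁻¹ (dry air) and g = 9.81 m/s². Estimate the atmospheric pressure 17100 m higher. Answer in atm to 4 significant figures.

Scale height: H = RT/g = 287 × 232 / 9.81 = 6787.4 m.
Barometric formula: P = P₀ exp(−z/H).
z/H = 17100/6787.4 = 2.5194; exp(−2.5194) = 0.080508.
P = 0.971 × 0.080508 = 0.078173 atm.

P ≈ 0.07817 atm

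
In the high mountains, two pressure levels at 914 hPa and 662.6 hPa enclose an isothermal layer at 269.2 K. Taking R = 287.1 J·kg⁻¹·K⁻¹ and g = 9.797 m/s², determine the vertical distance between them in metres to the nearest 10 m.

Δz ≈ 2540 m

Hypsometric equation: Δz = (R T̄/g) ln(P₁/P₂).
R T̄/g = 287.1 × 269.2 / 9.797 = 7888.9 m.
ln(914/662.6) = ln(1.3794) = 0.32165.
Δz = 7888.9 × 0.32165 = 2537.5 m.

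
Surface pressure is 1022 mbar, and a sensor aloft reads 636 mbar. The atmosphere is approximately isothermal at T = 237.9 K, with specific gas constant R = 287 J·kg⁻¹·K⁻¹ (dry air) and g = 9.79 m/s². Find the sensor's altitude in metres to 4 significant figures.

Scale height: H = RT/g = 287 × 237.9 / 9.79 = 6974.2 m.
Invert the barometric formula: z = H ln(P₀/P).
P₀/P = 1022/636 = 1.6069; ln(1.6069) = 0.47431.
z = 6974.2 × 0.47431 = 3307.9 m.

z ≈ 3308 m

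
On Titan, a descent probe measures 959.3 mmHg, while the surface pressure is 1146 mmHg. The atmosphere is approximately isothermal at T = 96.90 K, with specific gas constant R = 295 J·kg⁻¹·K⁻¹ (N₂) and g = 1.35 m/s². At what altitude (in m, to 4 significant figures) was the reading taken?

Scale height: H = RT/g = 295 × 96.90 / 1.35 = 21174 m.
Invert the barometric formula: z = H ln(P₀/P).
P₀/P = 1146/959.3 = 1.1946; ln(1.1946) = 0.17781.
z = 21174 × 0.17781 = 3764.9 m.

z ≈ 3765 m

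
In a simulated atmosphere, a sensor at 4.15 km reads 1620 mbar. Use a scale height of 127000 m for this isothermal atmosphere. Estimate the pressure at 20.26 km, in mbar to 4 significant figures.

Between two levels, P₂ = P₁ exp(−Δz/H) with Δz = z₂ − z₁.
Δz = 20260 − 4150.0 = 16110 m; Δz/H = 16110/127000 = 0.12685.
P₂ = 1620 × exp(−0.12685) = 1620 × 0.88087 = 1427.0 mbar.

P ≈ 1427 mbar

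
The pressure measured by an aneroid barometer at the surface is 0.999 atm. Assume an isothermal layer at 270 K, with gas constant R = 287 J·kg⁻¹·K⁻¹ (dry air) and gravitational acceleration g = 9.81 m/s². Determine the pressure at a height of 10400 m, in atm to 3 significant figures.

Scale height: H = RT/g = 287 × 270 / 9.81 = 7899.1 m.
Barometric formula: P = P₀ exp(−z/H).
z/H = 10400/7899.1 = 1.3166; exp(−1.3166) = 0.26805.
P = 0.999 × 0.26805 = 0.26778 atm.

P ≈ 0.268 atm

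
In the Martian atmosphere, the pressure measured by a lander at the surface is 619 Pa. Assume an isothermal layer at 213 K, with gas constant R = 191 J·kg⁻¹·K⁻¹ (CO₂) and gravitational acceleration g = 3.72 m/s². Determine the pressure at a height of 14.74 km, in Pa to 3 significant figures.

Scale height: H = RT/g = 191 × 213 / 3.72 = 10936 m.
Barometric formula: P = P₀ exp(−z/H).
z/H = 14740/10936 = 1.3478; exp(−1.3478) = 0.25981.
P = 619 × 0.25981 = 160.82 Pa.

P ≈ 161 Pa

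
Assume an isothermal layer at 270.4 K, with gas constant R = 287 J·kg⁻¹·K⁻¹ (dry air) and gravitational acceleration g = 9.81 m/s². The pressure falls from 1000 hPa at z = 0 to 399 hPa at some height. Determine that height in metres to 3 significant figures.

Scale height: H = RT/g = 287 × 270.4 / 9.81 = 7910.8 m.
Invert the barometric formula: z = H ln(P₀/P).
P₀/P = 1000/399 = 2.5063; ln(2.5063) = 0.91881.
z = 7910.8 × 0.91881 = 7268.5 m.

z ≈ 7270 m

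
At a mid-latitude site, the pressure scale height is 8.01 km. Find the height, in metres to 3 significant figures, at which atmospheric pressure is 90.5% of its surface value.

z ≈ 800 m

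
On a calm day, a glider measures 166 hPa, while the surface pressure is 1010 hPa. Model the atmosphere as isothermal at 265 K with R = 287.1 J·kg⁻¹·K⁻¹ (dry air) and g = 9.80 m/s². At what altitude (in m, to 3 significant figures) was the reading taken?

Scale height: H = RT/g = 287.1 × 265 / 9.80 = 7763.4 m.
Invert the barometric formula: z = H ln(P₀/P).
P₀/P = 1010/166 = 6.0843; ln(6.0843) = 1.8057.
z = 7763.4 × 1.8057 = 14018 m.

z ≈ 14000 m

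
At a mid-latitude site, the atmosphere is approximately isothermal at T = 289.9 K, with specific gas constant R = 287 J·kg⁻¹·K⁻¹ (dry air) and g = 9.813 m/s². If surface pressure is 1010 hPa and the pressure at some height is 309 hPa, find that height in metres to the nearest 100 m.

z ≈ 10000 m

Scale height: H = RT/g = 287 × 289.9 / 9.813 = 8478.7 m.
Invert the barometric formula: z = H ln(P₀/P).
P₀/P = 1010/309 = 3.2686; ln(3.2686) = 1.1844.
z = 8478.7 × 1.1844 = 10042 m.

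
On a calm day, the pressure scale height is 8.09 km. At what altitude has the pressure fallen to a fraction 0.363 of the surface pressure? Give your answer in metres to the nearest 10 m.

Set P/P₀ = exp(−z/H) = 0.363, so z = −H ln(0.363).
−ln(0.363) = 1.0134; z = 8090.0 × 1.0134 = 8198.4 m.

z ≈ 8200 m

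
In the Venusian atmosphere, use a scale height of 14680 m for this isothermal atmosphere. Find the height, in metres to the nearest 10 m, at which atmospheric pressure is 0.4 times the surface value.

z ≈ 13450 m

Set P/P₀ = exp(−z/H) = 0.4, so z = −H ln(0.4).
−ln(0.4) = 0.91629; z = 14680 × 0.91629 = 13451 m.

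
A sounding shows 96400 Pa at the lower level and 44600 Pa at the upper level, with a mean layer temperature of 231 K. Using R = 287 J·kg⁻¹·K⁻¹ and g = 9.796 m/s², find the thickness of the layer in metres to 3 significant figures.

Δz ≈ 5220 m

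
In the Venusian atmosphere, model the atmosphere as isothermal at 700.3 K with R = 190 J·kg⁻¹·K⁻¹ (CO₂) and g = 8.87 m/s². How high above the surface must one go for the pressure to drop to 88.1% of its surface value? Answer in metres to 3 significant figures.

z ≈ 1900 m

Scale height: H = RT/g = 190 × 700.3 / 8.87 = 15001 m.
Set P/P₀ = exp(−z/H) = 0.881, so z = −H ln(0.881).
−ln(0.881) = 0.12670; z = 15001 × 0.12670 = 1900.6 m.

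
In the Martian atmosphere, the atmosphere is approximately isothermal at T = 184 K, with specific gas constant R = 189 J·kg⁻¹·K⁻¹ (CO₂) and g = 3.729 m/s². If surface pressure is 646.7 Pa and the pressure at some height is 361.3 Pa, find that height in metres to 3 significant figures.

z ≈ 5430 m

Scale height: H = RT/g = 189 × 184 / 3.729 = 9325.8 m.
Invert the barometric formula: z = H ln(P₀/P).
P₀/P = 646.7/361.3 = 1.7899; ln(1.7899) = 0.58216.
z = 9325.8 × 0.58216 = 5429.1 m.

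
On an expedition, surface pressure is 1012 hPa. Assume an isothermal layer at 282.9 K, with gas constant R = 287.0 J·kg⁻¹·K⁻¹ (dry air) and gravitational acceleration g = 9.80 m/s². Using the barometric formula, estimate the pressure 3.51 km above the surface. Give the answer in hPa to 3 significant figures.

Scale height: H = RT/g = 287.0 × 282.9 / 9.80 = 8284.9 m.
Barometric formula: P = P₀ exp(−z/H).
z/H = 3510.0/8284.9 = 0.42366; exp(−0.42366) = 0.65465.
P = 1012 × 0.65465 = 662.51 hPa.

P ≈ 663 hPa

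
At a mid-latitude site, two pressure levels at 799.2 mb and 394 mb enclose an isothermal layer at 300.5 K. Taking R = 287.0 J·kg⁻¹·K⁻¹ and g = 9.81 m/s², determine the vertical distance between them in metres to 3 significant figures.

Hypsometric equation: Δz = (R T̄/g) ln(P₁/P₂).
R T̄/g = 287.0 × 300.5 / 9.81 = 8791.4 m.
ln(799.2/394) = ln(2.0284) = 0.70725.
Δz = 8791.4 × 0.70725 = 6217.7 m.

Δz ≈ 6220 m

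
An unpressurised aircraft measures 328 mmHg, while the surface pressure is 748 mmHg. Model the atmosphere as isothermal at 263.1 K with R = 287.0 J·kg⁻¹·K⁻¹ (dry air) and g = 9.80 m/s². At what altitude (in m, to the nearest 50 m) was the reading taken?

Scale height: H = RT/g = 287.0 × 263.1 / 9.80 = 7705.1 m.
Invert the barometric formula: z = H ln(P₀/P).
P₀/P = 748/328 = 2.2805; ln(2.2805) = 0.82439.
z = 7705.1 × 0.82439 = 6352.0 m.

z ≈ 6350 m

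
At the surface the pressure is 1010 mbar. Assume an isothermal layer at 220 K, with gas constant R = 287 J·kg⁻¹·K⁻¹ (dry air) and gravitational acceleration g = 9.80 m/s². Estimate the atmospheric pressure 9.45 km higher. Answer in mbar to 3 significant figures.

Scale height: H = RT/g = 287 × 220 / 9.80 = 6442.9 m.
Barometric formula: P = P₀ exp(−z/H).
z/H = 9450.0/6442.9 = 1.4667; exp(−1.4667) = 0.23069.
P = 1010 × 0.23069 = 233.00 mbar.

P ≈ 233 mbar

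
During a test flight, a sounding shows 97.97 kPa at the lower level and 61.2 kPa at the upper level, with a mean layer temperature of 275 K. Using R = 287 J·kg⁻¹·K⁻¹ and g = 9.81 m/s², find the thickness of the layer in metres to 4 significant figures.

Δz ≈ 3785 m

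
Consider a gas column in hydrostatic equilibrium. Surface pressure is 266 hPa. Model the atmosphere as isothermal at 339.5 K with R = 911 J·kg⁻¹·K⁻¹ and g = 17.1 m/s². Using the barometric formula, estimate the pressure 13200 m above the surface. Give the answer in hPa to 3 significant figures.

P ≈ 128 hPa

Scale height: H = RT/g = 911 × 339.5 / 17.1 = 18087 m.
Barometric formula: P = P₀ exp(−z/H).
z/H = 13200/18087 = 0.72981; exp(−0.72981) = 0.48200.
P = 266 × 0.48200 = 128.21 hPa.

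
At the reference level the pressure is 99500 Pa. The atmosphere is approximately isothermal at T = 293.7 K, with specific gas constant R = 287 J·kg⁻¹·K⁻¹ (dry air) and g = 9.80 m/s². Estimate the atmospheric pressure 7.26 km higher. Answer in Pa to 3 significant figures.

Scale height: H = RT/g = 287 × 293.7 / 9.80 = 8601.2 m.
Barometric formula: P = P₀ exp(−z/H).
z/H = 7260.0/8601.2 = 0.84407; exp(−0.84407) = 0.42996.
P = 99500 × 0.42996 = 42781 Pa.

P ≈ 42800 Pa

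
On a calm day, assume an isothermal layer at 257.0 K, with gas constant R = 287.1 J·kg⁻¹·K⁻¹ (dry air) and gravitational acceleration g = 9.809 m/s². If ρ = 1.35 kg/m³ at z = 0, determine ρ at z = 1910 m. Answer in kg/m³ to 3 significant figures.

ρ ≈ 1.05 kg/m³

Scale height: H = RT/g = 287.1 × 257.0 / 9.809 = 7522.1 m.
In an isothermal atmosphere, density decays like pressure: ρ = ρ₀ exp(−z/H).
z/H = 1910.0/7522.1 = 0.25392; exp(−0.25392) = 0.77575.
ρ = 1.35 × 0.77575 = 1.0473 kg/m³.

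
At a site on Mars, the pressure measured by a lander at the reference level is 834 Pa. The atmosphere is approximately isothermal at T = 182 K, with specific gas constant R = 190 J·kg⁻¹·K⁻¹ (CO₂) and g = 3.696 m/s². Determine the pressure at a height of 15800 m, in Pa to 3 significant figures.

Scale height: H = RT/g = 190 × 182 / 3.696 = 9356.1 m.
Barometric formula: P = P₀ exp(−z/H).
z/H = 15800/9356.1 = 1.6887; exp(−1.6887) = 0.18476.
P = 834 × 0.18476 = 154.09 Pa.

P ≈ 154 Pa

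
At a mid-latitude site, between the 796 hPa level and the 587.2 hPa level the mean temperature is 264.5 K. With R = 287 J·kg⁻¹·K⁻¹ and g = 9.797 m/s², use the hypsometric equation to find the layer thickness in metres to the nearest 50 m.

Hypsometric equation: Δz = (R T̄/g) ln(P₁/P₂).
R T̄/g = 287 × 264.5 / 9.797 = 7748.4 m.
ln(796/587.2) = ln(1.3556) = 0.30424.
Δz = 7748.4 × 0.30424 = 2357.4 m.

Δz ≈ 2350 m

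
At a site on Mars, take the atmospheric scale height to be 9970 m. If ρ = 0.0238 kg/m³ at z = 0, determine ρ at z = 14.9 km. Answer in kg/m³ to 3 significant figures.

ρ ≈ 0.00534 kg/m³

In an isothermal atmosphere, density decays like pressure: ρ = ρ₀ exp(−z/H).
z/H = 14900/9970.0 = 1.4945; exp(−1.4945) = 0.22436.
ρ = 0.0238 × 0.22436 = 0.0053398 kg/m³.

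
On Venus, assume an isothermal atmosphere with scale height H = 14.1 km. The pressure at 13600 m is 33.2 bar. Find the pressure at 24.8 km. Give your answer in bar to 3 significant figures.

P ≈ 15.0 bar

Between two levels, P₂ = P₁ exp(−Δz/H) with Δz = z₂ − z₁.
Δz = 24800 − 13600 = 11200 m; Δz/H = 11200/14100 = 0.79433.
P₂ = 33.2 × exp(−0.79433) = 33.2 × 0.45188 = 15.002 bar.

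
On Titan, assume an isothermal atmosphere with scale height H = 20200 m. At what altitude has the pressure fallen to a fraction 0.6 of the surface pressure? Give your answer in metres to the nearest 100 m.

z ≈ 10300 m

Set P/P₀ = exp(−z/H) = 0.6, so z = −H ln(0.6).
−ln(0.6) = 0.51083; z = 20200 × 0.51083 = 10319 m.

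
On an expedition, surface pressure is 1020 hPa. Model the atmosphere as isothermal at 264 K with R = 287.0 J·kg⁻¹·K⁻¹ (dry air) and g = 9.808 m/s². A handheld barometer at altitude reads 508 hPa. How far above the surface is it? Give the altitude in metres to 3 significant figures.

z ≈ 5390 m

Scale height: H = RT/g = 287.0 × 264 / 9.808 = 7725.1 m.
Invert the barometric formula: z = H ln(P₀/P).
P₀/P = 1020/508 = 2.0079; ln(2.0079) = 0.69709.
z = 7725.1 × 0.69709 = 5385.1 m.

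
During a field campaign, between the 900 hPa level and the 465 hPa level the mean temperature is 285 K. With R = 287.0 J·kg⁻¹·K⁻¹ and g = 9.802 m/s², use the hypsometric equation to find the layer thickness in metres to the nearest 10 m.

Hypsometric equation: Δz = (R T̄/g) ln(P₁/P₂).
R T̄/g = 287.0 × 285 / 9.802 = 8344.7 m.
ln(900/465) = ln(1.9355) = 0.66037.
Δz = 8344.7 × 0.66037 = 5510.6 m.

Δz ≈ 5510 m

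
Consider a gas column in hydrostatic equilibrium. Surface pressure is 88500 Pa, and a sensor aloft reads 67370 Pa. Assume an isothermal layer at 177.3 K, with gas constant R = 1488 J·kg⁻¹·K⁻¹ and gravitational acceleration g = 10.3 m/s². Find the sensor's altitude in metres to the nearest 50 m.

Scale height: H = RT/g = 1488 × 177.3 / 10.3 = 25614 m.
Invert the barometric formula: z = H ln(P₀/P).
P₀/P = 88500/67370 = 1.3136; ln(1.3136) = 0.27277.
z = 25614 × 0.27277 = 6986.7 m.

z ≈ 7000 m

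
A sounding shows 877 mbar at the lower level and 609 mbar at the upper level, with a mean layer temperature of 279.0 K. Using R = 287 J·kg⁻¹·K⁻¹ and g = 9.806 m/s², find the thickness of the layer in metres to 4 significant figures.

Hypsometric equation: Δz = (R T̄/g) ln(P₁/P₂).
R T̄/g = 287 × 279.0 / 9.806 = 8165.7 m.
ln(877/609) = ln(1.4401) = 0.36471.
Δz = 8165.7 × 0.36471 = 2978.1 m.

Δz ≈ 2978 m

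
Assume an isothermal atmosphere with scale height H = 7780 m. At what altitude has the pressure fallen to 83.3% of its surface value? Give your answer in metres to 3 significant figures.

Set P/P₀ = exp(−z/H) = 0.833, so z = −H ln(0.833).
−ln(0.833) = 0.18272; z = 7780.0 × 0.18272 = 1421.6 m.

z ≈ 1420 m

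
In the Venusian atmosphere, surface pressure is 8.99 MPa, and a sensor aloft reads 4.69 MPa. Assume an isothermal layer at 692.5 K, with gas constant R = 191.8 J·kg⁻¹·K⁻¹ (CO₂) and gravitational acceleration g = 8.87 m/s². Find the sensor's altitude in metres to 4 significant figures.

z ≈ 9743 m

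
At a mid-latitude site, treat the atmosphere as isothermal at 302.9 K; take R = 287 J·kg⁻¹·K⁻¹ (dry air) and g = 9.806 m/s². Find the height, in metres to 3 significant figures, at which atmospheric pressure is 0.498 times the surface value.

Scale height: H = RT/g = 287 × 302.9 / 9.806 = 8865.2 m.
Set P/P₀ = exp(−z/H) = 0.498, so z = −H ln(0.498).
−ln(0.498) = 0.69716; z = 8865.2 × 0.69716 = 6180.5 m.

z ≈ 6180 m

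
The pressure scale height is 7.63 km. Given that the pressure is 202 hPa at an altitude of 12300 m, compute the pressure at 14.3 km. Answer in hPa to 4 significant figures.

Between two levels, P₂ = P₁ exp(−Δz/H) with Δz = z₂ − z₁.
Δz = 14300 − 12300 = 2000.0 m; Δz/H = 2000.0/7630.0 = 0.26212.
P₂ = 202 × exp(−0.26212) = 202 × 0.76942 = 155.42 hPa.

P ≈ 155.4 hPa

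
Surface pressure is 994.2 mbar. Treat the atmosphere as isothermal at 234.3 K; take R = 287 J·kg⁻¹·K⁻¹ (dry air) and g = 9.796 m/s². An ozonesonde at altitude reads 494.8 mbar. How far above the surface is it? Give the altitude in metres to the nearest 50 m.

z ≈ 4800 m

Scale height: H = RT/g = 287 × 234.3 / 9.796 = 6864.4 m.
Invert the barometric formula: z = H ln(P₀/P).
P₀/P = 994.2/494.8 = 2.0093; ln(2.0093) = 0.69779.
z = 6864.4 × 0.69779 = 4789.9 m.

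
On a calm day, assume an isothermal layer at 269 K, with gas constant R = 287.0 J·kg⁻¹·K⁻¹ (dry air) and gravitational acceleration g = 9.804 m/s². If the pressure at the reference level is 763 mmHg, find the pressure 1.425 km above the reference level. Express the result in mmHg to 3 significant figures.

Scale height: H = RT/g = 287.0 × 269 / 9.804 = 7874.6 m.
Barometric formula: P = P₀ exp(−z/H).
z/H = 1425.0/7874.6 = 0.18096; exp(−0.18096) = 0.83447.
P = 763 × 0.83447 = 636.70 mmHg.

P ≈ 637 mmHg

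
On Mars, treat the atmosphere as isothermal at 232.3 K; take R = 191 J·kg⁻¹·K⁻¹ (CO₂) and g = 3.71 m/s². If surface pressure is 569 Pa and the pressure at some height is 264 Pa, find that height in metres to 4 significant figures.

Scale height: H = RT/g = 191 × 232.3 / 3.71 = 11959 m.
Invert the barometric formula: z = H ln(P₀/P).
P₀/P = 569/264 = 2.1553; ln(2.1553) = 0.76793.
z = 11959 × 0.76793 = 9183.7 m.

z ≈ 9184 m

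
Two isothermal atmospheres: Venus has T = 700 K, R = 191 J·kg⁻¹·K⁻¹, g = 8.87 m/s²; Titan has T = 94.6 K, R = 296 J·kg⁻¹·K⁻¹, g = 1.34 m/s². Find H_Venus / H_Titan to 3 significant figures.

H_Venus/H_Titan ≈ 0.721

H = RT/g for each body.
H_Venus = 191 × 700 / 8.87 = 15073 m.
H_Titan = 296 × 94.6 / 1.34 = 20897 m.
H_Venus/H_Titan = 15073/20897 = 0.72130.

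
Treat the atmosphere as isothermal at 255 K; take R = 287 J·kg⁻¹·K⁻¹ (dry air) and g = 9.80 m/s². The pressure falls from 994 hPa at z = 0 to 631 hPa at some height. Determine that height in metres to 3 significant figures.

z ≈ 3390 m

Scale height: H = RT/g = 287 × 255 / 9.80 = 7467.9 m.
Invert the barometric formula: z = H ln(P₀/P).
P₀/P = 994/631 = 1.5753; ln(1.5753) = 0.45445.
z = 7467.9 × 0.45445 = 3393.8 m.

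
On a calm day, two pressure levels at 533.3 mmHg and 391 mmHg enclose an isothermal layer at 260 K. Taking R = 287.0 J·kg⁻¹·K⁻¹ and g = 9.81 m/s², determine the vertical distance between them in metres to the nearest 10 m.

Hypsometric equation: Δz = (R T̄/g) ln(P₁/P₂).
R T̄/g = 287.0 × 260 / 9.81 = 7606.5 m.
ln(533.3/391) = ln(1.3639) = 0.31035.
Δz = 7606.5 × 0.31035 = 2360.7 m.

Δz ≈ 2360 m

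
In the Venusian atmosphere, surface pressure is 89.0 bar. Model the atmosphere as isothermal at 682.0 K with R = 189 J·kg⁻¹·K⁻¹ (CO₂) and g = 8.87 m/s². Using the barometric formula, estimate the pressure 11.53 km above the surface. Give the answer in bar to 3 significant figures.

P ≈ 40.3 bar

Scale height: H = RT/g = 189 × 682.0 / 8.87 = 14532 m.
Barometric formula: P = P₀ exp(−z/H).
z/H = 11530/14532 = 0.79342; exp(−0.79342) = 0.45230.
P = 89.0 × 0.45230 = 40.255 bar.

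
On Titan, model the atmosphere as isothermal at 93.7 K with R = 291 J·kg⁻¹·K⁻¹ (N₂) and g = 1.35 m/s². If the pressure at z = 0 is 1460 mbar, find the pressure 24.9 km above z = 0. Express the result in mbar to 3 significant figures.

Scale height: H = RT/g = 291 × 93.7 / 1.35 = 20198 m.
Barometric formula: P = P₀ exp(−z/H).
z/H = 24900/20198 = 1.2328; exp(−1.2328) = 0.29148.
P = 1460 × 0.29148 = 425.56 mbar.

P ≈ 426 mbar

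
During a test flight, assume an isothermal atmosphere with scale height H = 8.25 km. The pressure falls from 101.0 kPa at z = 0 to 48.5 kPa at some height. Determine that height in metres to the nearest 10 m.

z ≈ 6050 m

Invert the barometric formula: z = H ln(P₀/P).
P₀/P = 101.0/48.5 = 2.0825; ln(2.0825) = 0.73357.
z = 8250.0 × 0.73357 = 6052.0 m.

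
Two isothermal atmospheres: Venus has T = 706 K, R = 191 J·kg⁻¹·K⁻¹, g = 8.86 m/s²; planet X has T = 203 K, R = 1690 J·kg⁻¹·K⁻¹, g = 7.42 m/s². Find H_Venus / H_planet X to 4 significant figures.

H = RT/g for each body.
H_Venus = 191 × 706 / 8.86 = 15220 m.
H_planet X = 1690 × 203 / 7.42 = 46236 m.
H_Venus/H_planet X = 15220/46236 = 0.32918.

H_Venus/H_planet X ≈ 0.3292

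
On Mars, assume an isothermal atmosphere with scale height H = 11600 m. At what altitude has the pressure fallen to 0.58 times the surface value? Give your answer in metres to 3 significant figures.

Set P/P₀ = exp(−z/H) = 0.58, so z = −H ln(0.58).
−ln(0.58) = 0.54473; z = 11600 × 0.54473 = 6318.9 m.

z ≈ 6320 m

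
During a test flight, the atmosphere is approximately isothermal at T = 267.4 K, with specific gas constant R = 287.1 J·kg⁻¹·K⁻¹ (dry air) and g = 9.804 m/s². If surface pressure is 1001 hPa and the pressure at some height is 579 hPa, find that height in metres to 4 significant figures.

z ≈ 4287 m

Scale height: H = RT/g = 287.1 × 267.4 / 9.804 = 7830.5 m.
Invert the barometric formula: z = H ln(P₀/P).
P₀/P = 1001/579 = 1.7288; ln(1.7288) = 0.54743.
z = 7830.5 × 0.54743 = 4286.7 m.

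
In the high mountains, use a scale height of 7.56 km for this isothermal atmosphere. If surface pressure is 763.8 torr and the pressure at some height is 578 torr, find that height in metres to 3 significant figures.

z ≈ 2110 m

Invert the barometric formula: z = H ln(P₀/P).
P₀/P = 763.8/578 = 1.3215; ln(1.3215) = 0.27877.
z = 7560.0 × 0.27877 = 2107.5 m.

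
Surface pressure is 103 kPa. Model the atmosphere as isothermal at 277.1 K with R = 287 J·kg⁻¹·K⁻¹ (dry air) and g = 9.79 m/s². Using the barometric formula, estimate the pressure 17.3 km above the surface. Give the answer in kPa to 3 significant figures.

Scale height: H = RT/g = 287 × 277.1 / 9.79 = 8123.4 m.
Barometric formula: P = P₀ exp(−z/H).
z/H = 17300/8123.4 = 2.1297; exp(−2.1297) = 0.11887.
P = 103 × 0.11887 = 12.244 kPa.

P ≈ 12.2 kPa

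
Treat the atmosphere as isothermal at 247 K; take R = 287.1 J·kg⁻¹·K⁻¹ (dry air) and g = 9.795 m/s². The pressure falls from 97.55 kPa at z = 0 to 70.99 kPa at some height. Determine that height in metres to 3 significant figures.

z ≈ 2300 m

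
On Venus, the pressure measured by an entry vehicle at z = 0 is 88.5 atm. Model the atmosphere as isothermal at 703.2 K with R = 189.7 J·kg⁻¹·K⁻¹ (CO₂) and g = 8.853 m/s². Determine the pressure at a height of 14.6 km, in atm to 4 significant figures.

Scale height: H = RT/g = 189.7 × 703.2 / 8.853 = 15068 m.
Barometric formula: P = P₀ exp(−z/H).
z/H = 14600/15068 = 0.96894; exp(−0.96894) = 0.37949.
P = 88.5 × 0.37949 = 33.585 atm.

P ≈ 33.58 atm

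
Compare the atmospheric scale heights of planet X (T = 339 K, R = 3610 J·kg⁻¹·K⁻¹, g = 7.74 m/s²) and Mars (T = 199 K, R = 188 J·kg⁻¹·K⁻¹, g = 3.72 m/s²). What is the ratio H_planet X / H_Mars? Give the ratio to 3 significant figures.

H = RT/g for each body.
H_planet X = 3610 × 339 / 7.74 = 158110 m.
H_Mars = 188 × 199 / 3.72 = 10057 m.
H_planet X/H_Mars = 158110/10057 = 15.721.

H_planet X/H_Mars ≈ 15.7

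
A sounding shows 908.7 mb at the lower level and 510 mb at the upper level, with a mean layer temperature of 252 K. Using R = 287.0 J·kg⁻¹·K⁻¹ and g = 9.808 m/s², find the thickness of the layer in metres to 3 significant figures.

Δz ≈ 4260 m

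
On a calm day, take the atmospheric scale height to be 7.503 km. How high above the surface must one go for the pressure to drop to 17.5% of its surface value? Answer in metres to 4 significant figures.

Set P/P₀ = exp(−z/H) = 0.175, so z = −H ln(0.175).
−ln(0.175) = 1.7430; z = 7503.0 × 1.7430 = 13078 m.

z ≈ 13080 m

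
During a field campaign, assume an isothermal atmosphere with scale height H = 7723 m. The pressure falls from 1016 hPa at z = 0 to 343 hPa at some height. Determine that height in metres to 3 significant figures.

z ≈ 8390 m

Invert the barometric formula: z = H ln(P₀/P).
P₀/P = 1016/343 = 2.9621; ln(2.9621) = 1.0859.
z = 7723.0 × 1.0859 = 8386.4 m.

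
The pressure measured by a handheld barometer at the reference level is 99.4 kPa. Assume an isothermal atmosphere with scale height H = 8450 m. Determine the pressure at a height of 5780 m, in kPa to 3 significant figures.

P ≈ 50.2 kPa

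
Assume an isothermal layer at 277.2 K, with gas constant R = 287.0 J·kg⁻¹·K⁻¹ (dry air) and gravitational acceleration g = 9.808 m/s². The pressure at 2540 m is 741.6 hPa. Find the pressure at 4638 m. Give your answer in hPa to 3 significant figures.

P ≈ 573 hPa

Scale height: H = RT/g = 287.0 × 277.2 / 9.808 = 8111.4 m.
Between two levels, P₂ = P₁ exp(−Δz/H) with Δz = z₂ − z₁.
Δz = 4638.0 − 2540.0 = 2098.0 m; Δz/H = 2098.0/8111.4 = 0.25865.
P₂ = 741.6 × exp(−0.25865) = 741.6 × 0.77209 = 572.58 hPa.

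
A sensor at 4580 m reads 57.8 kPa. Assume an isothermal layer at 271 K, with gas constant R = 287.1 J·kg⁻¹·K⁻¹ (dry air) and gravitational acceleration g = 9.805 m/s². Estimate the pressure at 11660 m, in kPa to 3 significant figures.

Scale height: H = RT/g = 287.1 × 271 / 9.805 = 7935.1 m.
Between two levels, P₂ = P₁ exp(−Δz/H) with Δz = z₂ − z₁.
Δz = 11660 − 4580.0 = 7080.0 m; Δz/H = 7080.0/7935.1 = 0.89224.
P₂ = 57.8 × exp(−0.89224) = 57.8 × 0.40974 = 23.683 kPa.

P ≈ 23.7 kPa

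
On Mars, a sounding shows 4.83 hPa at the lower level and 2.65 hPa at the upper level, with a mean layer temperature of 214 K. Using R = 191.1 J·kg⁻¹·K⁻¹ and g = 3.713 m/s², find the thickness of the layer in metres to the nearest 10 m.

Hypsometric equation: Δz = (R T̄/g) ln(P₁/P₂).
R T̄/g = 191.1 × 214 / 3.713 = 11014 m.
ln(4.83/2.65) = ln(1.8226) = 0.60026.
Δz = 11014 × 0.60026 = 6611.3 m.

Δz ≈ 6610 m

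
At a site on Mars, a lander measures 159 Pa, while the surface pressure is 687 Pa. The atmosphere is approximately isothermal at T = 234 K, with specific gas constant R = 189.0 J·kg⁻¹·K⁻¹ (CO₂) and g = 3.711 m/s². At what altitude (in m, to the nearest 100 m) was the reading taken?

Scale height: H = RT/g = 189.0 × 234 / 3.711 = 11918 m.
Invert the barometric formula: z = H ln(P₀/P).
P₀/P = 687/159 = 4.3208; ln(4.3208) = 1.4634.
z = 11918 × 1.4634 = 17441 m.

z ≈ 17400 m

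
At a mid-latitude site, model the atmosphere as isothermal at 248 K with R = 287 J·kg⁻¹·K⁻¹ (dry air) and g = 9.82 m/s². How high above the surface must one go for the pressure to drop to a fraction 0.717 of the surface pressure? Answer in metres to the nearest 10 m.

Scale height: H = RT/g = 287 × 248 / 9.82 = 7248.1 m.
Set P/P₀ = exp(−z/H) = 0.717, so z = −H ln(0.717).
−ln(0.717) = 0.33268; z = 7248.1 × 0.33268 = 2411.3 m.

z ≈ 2410 m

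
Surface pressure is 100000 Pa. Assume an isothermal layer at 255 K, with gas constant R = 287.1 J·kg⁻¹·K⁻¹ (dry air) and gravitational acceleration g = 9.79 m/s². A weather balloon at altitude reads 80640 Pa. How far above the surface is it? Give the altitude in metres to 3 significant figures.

Scale height: H = RT/g = 287.1 × 255 / 9.79 = 7478.1 m.
Invert the barometric formula: z = H ln(P₀/P).
P₀/P = 100000/80640 = 1.2401; ln(1.2401) = 0.21519.
z = 7478.1 × 0.21519 = 1609.2 m.

z ≈ 1610 m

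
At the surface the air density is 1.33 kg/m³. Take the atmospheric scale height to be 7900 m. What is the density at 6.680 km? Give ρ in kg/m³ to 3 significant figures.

In an isothermal atmosphere, density decays like pressure: ρ = ρ₀ exp(−z/H).
z/H = 6680.0/7900.0 = 0.84557; exp(−0.84557) = 0.42931.
ρ = 1.33 × 0.42931 = 0.57098 kg/m³.

ρ ≈ 0.571 kg/m³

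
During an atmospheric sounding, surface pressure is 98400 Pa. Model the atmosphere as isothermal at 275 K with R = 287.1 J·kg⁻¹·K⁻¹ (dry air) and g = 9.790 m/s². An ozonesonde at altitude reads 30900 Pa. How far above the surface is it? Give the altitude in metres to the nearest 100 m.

z ≈ 9300 m

Scale height: H = RT/g = 287.1 × 275 / 9.790 = 8064.6 m.
Invert the barometric formula: z = H ln(P₀/P).
P₀/P = 98400/30900 = 3.1845; ln(3.1845) = 1.1583.
z = 8064.6 × 1.1583 = 9341.2 m.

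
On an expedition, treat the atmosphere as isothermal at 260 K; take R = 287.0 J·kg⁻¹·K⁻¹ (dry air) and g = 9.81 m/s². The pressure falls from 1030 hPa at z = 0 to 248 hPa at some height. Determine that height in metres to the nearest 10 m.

z ≈ 10830 m

Scale height: H = RT/g = 287.0 × 260 / 9.81 = 7606.5 m.
Invert the barometric formula: z = H ln(P₀/P).
P₀/P = 1030/248 = 4.1532; ln(4.1532) = 1.4239.
z = 7606.5 × 1.4239 = 10831 m.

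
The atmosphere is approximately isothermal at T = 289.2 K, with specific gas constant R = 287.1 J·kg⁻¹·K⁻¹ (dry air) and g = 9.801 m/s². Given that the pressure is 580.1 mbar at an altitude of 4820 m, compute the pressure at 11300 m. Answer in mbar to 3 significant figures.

Scale height: H = RT/g = 287.1 × 289.2 / 9.801 = 8471.5 m.
Between two levels, P₂ = P₁ exp(−Δz/H) with Δz = z₂ − z₁.
Δz = 11300 − 4820.0 = 6480.0 m; Δz/H = 6480.0/8471.5 = 0.76492.
P₂ = 580.1 × exp(−0.76492) = 580.1 × 0.46537 = 269.96 mbar.

P ≈ 270 mbar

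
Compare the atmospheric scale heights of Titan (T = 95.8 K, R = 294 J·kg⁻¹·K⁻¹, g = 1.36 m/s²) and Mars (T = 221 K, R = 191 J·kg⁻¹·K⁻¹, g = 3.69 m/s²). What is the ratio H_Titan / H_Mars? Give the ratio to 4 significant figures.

H_Titan/H_Mars ≈ 1.810

H = RT/g for each body.
H_Titan = 294 × 95.8 / 1.36 = 20710 m.
H_Mars = 191 × 221 / 3.69 = 11439 m.
H_Titan/H_Mars = 20710/11439 = 1.8105.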